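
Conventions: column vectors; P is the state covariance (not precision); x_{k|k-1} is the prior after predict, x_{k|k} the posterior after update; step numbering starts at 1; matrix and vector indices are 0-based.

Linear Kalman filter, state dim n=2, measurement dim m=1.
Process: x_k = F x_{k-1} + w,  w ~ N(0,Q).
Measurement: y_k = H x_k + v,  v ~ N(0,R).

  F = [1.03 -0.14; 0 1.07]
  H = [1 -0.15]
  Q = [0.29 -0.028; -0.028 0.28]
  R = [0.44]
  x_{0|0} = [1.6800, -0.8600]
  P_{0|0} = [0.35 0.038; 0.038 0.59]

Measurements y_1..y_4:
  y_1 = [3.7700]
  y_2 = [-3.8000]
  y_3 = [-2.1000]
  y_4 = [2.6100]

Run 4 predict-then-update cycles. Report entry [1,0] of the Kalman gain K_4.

K[1,0] = -0.4453

step 1: x^-=[1.8508, -0.9202]  P^-=[0.6619 -0.0745; -0.0745 0.9555]  S=[1.1458]  K=[0.5875; -0.1901]  nu=[1.7812]  x^+=[2.8972, -1.2588]  P^+=[0.2665 0.0535; 0.0535 0.9141]
step 2: x^-=[3.1603, -1.3469]  P^-=[0.5752 -0.1060; -0.1060 1.3265]  S=[1.0769]  K=[0.5489; -0.2832]  nu=[-7.1624]  x^+=[-0.7713, 0.6815]  P^+=[0.2507 0.0614; 0.0614 1.2402]
step 3: x^-=[-0.8899, 0.7293]  P^-=[0.5626 -0.1461; -0.1461 1.6999]  S=[1.0847]  K=[0.5389; -0.3698]  nu=[-1.1007]  x^+=[-1.4830, 1.1363]  P^+=[0.2476 0.0700; 0.0700 1.5515]
step 4: x^-=[-1.6866, 1.2158]  P^-=[0.5629 -0.1832; -0.1832 2.0564]  S=[1.1041]  K=[0.5347; -0.4453]  nu=[4.4790]  x^+=[0.7083, -0.7787]  P^+=[0.2472 0.0797; 0.0797 1.8374]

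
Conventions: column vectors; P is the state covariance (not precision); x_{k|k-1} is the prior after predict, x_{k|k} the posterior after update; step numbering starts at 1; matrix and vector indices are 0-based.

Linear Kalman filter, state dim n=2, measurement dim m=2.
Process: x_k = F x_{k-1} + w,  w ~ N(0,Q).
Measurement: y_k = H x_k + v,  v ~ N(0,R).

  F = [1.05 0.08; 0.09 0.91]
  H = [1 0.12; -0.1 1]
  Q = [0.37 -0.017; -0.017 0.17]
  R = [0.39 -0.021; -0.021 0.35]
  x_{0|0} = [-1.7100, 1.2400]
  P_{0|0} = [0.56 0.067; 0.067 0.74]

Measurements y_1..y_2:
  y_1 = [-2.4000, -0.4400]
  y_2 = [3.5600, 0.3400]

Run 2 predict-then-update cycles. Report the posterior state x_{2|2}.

x_post = [1.3820, 0.3125]

step 1: x^-=[-1.6963, 0.9745]  P^-=[1.0034 0.1543; 0.1543 0.7983]  S=[1.4419 0.1269; 0.1269 1.1275]  K=[0.7116 -0.0322; 0.1135 0.6816]  nu=[-0.8206, -1.5841]  x^+=[-2.2292, -0.1983]  P^+=[0.2780 0.0016; 0.0016 0.2363]
step 2: x^-=[-2.3565, -0.3811]  P^-=[0.6783 0.0280; 0.0280 0.3682]  S=[1.0803 -0.0170; -0.0170 0.7194]  K=[0.6303 -0.0405; 0.0748 0.5097]  nu=[5.9622, 0.4855]  x^+=[1.3820, 0.3125]  P^+=[0.2470 -0.0027; -0.0027 0.1766]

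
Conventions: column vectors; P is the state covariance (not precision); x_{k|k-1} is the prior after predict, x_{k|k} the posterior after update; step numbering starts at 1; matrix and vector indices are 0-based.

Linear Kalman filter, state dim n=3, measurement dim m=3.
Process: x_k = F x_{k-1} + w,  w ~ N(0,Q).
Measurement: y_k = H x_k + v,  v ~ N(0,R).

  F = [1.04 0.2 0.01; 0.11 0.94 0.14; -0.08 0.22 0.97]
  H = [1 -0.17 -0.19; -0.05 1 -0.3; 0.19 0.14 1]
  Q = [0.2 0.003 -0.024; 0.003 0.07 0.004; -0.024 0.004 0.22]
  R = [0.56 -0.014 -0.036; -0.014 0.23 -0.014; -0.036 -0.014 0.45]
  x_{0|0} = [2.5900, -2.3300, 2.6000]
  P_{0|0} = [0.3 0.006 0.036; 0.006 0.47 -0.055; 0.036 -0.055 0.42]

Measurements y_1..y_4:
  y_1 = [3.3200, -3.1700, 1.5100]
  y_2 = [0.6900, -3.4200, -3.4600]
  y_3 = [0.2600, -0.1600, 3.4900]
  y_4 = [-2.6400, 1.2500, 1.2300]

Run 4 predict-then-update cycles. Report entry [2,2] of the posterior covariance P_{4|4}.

P_post[2,2] = 0.2176

step 1: x^-=[2.2536, -1.5413, 1.8022]  P^-=[0.5463 0.1355 0.0026; 0.1355 0.4850 0.1069; 0.0026 0.1069 0.6106]  S=[1.1023 0.0321 -0.0637; 0.0321 0.6937 -0.0075; -0.0637 -0.0075 1.1279]  K=[0.4784 0.1342 0.1390; 0.0215 0.6442 0.1833; -0.0847 -0.1003 0.5496]  nu=[1.1468, -0.9754, -0.5046]  x^+=[2.6012, -2.2374, 1.5255]  P^+=[0.2644 0.0321 -0.0113; 0.0321 0.1601 0.0442; -0.0113 0.0442 0.2477]
step 2: x^-=[2.2730, -1.6034, 0.7794]  P^-=[0.5056 0.0958 -0.0324; 0.0958 0.2375 0.1074; -0.0324 0.1074 0.4820]  S=[1.0766 0.0389 -0.0792; 0.0389 0.4371 -0.0063; -0.0792 -0.0063 0.9777]  K=[0.4637 0.1439 0.1173; 0.0283 0.4585 0.1677; -0.0934 -0.0660 0.4941]  nu=[-1.7075, -1.4691, -4.4468]  x^+=[0.7482, -3.0709, -1.1611]  P^+=[0.2553 0.0321 -0.0189; 0.0321 0.1179 0.0454; -0.0189 0.0454 0.2238]
step 3: x^-=[0.1523, -2.9669, -1.8617]  P^-=[0.4940 0.0857 -0.0412; 0.0857 0.1997 0.0959; -0.0412 0.0959 0.4591]  S=[1.0691 0.0385 -0.0835; 0.0385 0.4049 -0.0165; -0.0835 -0.0165 0.9466]  K=[0.4593 0.1419 0.1113; 0.0287 0.4152 0.1578; -0.0953 -0.0695 0.4813]  nu=[-0.7504, 2.2560, 5.7381]  x^+=[0.7662, -1.1461, 0.8148]  P^+=[0.2526 0.0310 -0.0208; 0.0310 0.1074 0.0432; -0.0208 0.0432 0.2189]
step 4: x^-=[0.5758, -0.8789, 0.4770]  P^-=[0.4902 0.0820 -0.0440; 0.0820 0.1894 0.0909; -0.0440 0.0909 0.4534]  S=[1.0667 0.0380 -0.0850; 0.0380 0.3974 -0.0213; -0.0850 -0.0213 0.9378]  K=[0.4580 0.1400 0.1093; 0.0284 0.4033 0.1536; -0.0958 -0.0731 0.4777]  nu=[-3.2746, 2.3008, 0.7667]  x^+=[-0.5181, 0.0737, 0.9888]  P^+=[0.2517 0.0304 -0.0214; 0.0304 0.1043 0.0420; -0.0214 0.0420 0.2176]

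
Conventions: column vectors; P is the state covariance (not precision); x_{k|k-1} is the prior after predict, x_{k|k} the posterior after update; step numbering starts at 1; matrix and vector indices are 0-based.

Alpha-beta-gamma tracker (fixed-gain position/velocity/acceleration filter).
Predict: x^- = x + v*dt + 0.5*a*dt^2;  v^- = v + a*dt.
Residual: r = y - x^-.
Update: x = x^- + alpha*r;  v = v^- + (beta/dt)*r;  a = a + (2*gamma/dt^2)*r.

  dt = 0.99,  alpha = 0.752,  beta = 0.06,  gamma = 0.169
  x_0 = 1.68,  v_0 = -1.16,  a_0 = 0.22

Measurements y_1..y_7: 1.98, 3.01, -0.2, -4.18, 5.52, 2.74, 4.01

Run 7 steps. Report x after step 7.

x_post = 3.9456

step 1: x_pred=0.6394  r=1.3406  x^+=1.6475  v^+=-0.8610  a^+=0.6823
step 2: x_pred=1.1296  r=1.8804  x^+=2.5437  v^+=-0.0715  a^+=1.3308
step 3: x_pred=3.1250  r=-3.3250  x^+=0.6246  v^+=1.0445  a^+=0.1841
step 4: x_pred=1.7489  r=-5.9289  x^+=-2.7096  v^+=0.8675  a^+=-1.8605
step 5: x_pred=-2.7626  r=8.2826  x^+=3.4659  v^+=-0.4725  a^+=0.9958
step 6: x_pred=3.4862  r=-0.7462  x^+=2.9250  v^+=0.4682  a^+=0.7385
step 7: x_pred=3.7504  r=0.2596  x^+=3.9456  v^+=1.2150  a^+=0.8280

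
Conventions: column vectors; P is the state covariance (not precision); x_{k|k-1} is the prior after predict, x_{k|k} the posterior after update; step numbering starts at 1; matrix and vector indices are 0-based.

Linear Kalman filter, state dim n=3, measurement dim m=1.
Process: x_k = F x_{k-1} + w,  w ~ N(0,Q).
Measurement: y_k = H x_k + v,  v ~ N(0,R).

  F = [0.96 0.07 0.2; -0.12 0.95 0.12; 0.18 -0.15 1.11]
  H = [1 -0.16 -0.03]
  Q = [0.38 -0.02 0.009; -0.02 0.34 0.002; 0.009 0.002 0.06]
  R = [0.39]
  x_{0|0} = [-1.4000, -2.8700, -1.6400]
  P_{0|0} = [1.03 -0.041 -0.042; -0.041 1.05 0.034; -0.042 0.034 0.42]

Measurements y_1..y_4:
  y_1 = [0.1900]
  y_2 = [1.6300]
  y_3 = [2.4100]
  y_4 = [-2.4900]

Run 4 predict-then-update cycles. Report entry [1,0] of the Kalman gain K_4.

step 1: x^-=[-1.8729, -2.7553, -1.6419]  P^-=[1.3305 -0.0929 0.2299; -0.0929 1.3268 -0.0817; 0.2299 -0.0817 0.6086]  S=[1.7702]  K=[0.7561; -0.1710; 0.1270]  nu=[1.5728]  x^+=[-0.6837, -3.0243, -1.4422]  P^+=[0.3185 0.1360 0.0600; 0.1360 1.2750 -0.0433; 0.0600 -0.0433 0.5800]
step 2: x^-=[-1.1565, -2.9641, -1.2703]  P^-=[0.7430 0.1618 0.2256; 0.1618 1.4611 -0.1352; 0.2256 -0.1352 0.8447]  S=[1.1046]  K=[0.6431; -0.0615; 0.2008]  nu=[2.2741]  x^+=[0.3061, -3.1039, -0.8135]  P^+=[0.2862 0.2055 0.0829; 0.2055 1.4569 -0.1216; 0.0829 -0.1216 0.8002]
step 3: x^-=[-0.0862, -3.0830, -0.3823]  P^-=[0.7389 0.2322 0.2793; 0.2322 1.5935 -0.2016; 0.2793 -0.2016 1.1505]  S=[1.0778]  K=[0.6434; -0.0155; 0.2571]  nu=[1.9914]  x^+=[1.1950, -3.1139, 0.1296]  P^+=[0.2928 0.2430 0.1011; 0.2430 1.5933 -0.1973; 0.1011 -0.1973 1.0792]
step 4: x^-=[0.9552, -3.0860, 0.8260]  P^-=[0.7668 0.2677 0.3525; 0.2677 1.6944 -0.2575; 0.3525 -0.2575 1.5280]  S=[1.0922]  K=[0.6531; 0.0040; 0.3184]  nu=[-3.9142]  x^+=[-1.6013, -3.1016, -0.4204]  P^+=[0.3009 0.2649 0.1253; 0.2649 1.6944 -0.2589; 0.1253 -0.2589 1.4173]

K[1,0] = 0.0040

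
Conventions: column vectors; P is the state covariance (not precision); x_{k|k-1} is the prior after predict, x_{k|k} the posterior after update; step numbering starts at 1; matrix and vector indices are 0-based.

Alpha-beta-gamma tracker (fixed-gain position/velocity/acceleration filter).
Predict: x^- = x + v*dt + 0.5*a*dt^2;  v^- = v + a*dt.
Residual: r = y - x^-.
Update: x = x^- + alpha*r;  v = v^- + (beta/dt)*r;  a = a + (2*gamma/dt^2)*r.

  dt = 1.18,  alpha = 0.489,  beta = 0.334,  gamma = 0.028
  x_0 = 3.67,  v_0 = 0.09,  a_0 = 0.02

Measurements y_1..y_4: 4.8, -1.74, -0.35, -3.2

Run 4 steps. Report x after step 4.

step 1: x_pred=3.7901  r=1.0099  x^+=4.2840  v^+=0.3994  a^+=0.0606
step 2: x_pred=4.7975  r=-6.5375  x^+=1.6007  v^+=-1.3795  a^+=-0.2023
step 3: x_pred=-0.1680  r=-0.1820  x^+=-0.2570  v^+=-1.6697  a^+=-0.2096
step 4: x_pred=-2.3732  r=-0.8268  x^+=-2.7775  v^+=-2.1511  a^+=-0.2429

x_post = -2.7775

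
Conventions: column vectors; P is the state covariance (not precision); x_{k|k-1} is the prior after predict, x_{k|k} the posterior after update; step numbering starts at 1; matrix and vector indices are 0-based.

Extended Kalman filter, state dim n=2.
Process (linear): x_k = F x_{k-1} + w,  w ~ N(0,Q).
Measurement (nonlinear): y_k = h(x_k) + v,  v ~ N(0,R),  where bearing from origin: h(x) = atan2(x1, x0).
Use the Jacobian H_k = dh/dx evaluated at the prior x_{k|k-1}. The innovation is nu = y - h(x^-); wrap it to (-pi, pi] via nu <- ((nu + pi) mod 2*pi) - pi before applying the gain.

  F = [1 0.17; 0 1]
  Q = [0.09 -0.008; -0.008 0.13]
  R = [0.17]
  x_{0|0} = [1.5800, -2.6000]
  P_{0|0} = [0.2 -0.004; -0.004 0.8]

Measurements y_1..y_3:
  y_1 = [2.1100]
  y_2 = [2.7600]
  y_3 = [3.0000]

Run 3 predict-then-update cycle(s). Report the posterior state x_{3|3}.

step 1: x^-=[1.1380, -2.6000]  P^-=[0.3118 0.1240; 0.1240 0.9300]  H_jac=[0.3228 0.1413]  S=[0.2324]  K=[0.5085; 0.7377]  nu=[-3.0150]  x^+=[-0.3951, -4.8242]  P^+=[0.2517 0.0368; 0.0368 0.8035]
step 2: x^-=[-1.2152, -4.8242]  P^-=[0.3774 0.1654; 0.1654 0.9335]  H_jac=[0.1949 -0.0491]  S=[0.1834]  K=[0.3568; -0.0741]  nu=[-1.7056]  x^+=[-1.8238, -4.6979]  P^+=[0.3541 0.1703; 0.1703 0.9325]
step 3: x^-=[-2.6224, -4.6979]  P^-=[0.5289 0.3208; 0.3208 1.0625]  H_jac=[0.1623 -0.0906]  S=[0.1832]  K=[0.3099; -0.2412]  nu=[-1.2033]  x^+=[-2.9953, -4.4076]  P^+=[0.5113 0.3345; 0.3345 1.0519]

x_post = [-2.9953, -4.4076]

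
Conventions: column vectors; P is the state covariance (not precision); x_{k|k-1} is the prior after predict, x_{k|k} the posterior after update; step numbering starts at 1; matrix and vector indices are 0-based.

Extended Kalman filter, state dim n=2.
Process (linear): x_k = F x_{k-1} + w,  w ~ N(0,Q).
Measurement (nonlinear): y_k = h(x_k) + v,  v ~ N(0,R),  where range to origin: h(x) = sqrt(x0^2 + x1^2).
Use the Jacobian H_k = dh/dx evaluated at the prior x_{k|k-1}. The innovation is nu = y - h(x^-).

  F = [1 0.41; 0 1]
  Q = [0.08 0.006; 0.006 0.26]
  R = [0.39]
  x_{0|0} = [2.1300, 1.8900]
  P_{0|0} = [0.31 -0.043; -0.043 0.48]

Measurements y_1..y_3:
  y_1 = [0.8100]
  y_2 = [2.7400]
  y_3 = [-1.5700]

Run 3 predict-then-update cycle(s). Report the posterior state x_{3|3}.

step 1: x^-=[2.9049, 1.8900]  P^-=[0.4354 0.1598; 0.1598 0.7400]  H_jac=[0.8382 0.5454]  S=[1.0621]  K=[0.4257; 0.5061]  nu=[-2.6556]  x^+=[1.7744, 0.5460]  P^+=[0.2430 -0.0690; -0.0690 0.4680]
step 2: x^-=[1.9983, 0.5460]  P^-=[0.3450 0.1289; 0.1289 0.7280]  H_jac=[0.9646 0.2636]  S=[0.8272]  K=[0.4434; 0.3823]  nu=[0.6684]  x^+=[2.2947, 0.8016]  P^+=[0.1824 -0.0114; -0.0114 0.6071]
step 3: x^-=[2.6234, 0.8016]  P^-=[0.3551 0.2436; 0.2436 0.8671]  H_jac=[0.9564 0.2922]  S=[0.9250]  K=[0.4441; 0.5258]  nu=[-4.3131]  x^+=[0.7078, -1.4661]  P^+=[0.1727 0.0276; 0.0276 0.6114]

x_post = [0.7078, -1.4661]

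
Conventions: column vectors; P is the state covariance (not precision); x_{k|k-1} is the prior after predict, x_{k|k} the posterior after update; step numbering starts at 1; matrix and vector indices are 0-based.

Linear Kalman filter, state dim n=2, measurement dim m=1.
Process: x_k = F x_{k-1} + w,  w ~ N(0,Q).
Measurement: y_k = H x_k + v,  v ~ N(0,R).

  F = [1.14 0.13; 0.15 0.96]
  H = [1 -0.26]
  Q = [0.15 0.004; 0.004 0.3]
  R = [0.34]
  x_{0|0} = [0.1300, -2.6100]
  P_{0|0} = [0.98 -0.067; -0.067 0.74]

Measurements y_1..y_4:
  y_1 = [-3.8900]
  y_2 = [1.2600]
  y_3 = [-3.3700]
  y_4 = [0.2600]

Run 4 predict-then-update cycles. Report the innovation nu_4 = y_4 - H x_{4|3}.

innov = [3.4002]

step 1: x^-=[-0.1911, -2.4861]  P^-=[1.4163 0.1893; 0.1893 0.9847]  S=[1.7244]  K=[0.7928; -0.0387]  nu=[-4.3453]  x^+=[-3.6359, -2.3179]  P^+=[0.3325 0.2422; 0.2422 0.9822]
step 2: x^-=[-4.4463, -2.7706]  P^-=[0.6705 0.4532; 0.4532 1.2824]  S=[0.8615]  K=[0.6415; 0.1391]  nu=[4.9859]  x^+=[-1.2478, -2.0773]  P^+=[0.3160 0.3764; 0.3764 1.2657]
step 3: x^-=[-1.6925, -2.1814]  P^-=[0.6936 0.6352; 0.6352 1.5820]  S=[0.8102]  K=[0.6522; 0.2764]  nu=[-2.2447]  x^+=[-3.1565, -2.8017]  P^+=[0.3489 0.4892; 0.4892 1.5201]
step 4: x^-=[-3.9626, -3.1631]  P^-=[0.7742 0.7983; 0.7983 1.8497]  S=[0.8241]  K=[0.6876; 0.3851]  nu=[3.4002]  x^+=[-1.6248, -1.8536]  P^+=[0.3846 0.5801; 0.5801 1.7275]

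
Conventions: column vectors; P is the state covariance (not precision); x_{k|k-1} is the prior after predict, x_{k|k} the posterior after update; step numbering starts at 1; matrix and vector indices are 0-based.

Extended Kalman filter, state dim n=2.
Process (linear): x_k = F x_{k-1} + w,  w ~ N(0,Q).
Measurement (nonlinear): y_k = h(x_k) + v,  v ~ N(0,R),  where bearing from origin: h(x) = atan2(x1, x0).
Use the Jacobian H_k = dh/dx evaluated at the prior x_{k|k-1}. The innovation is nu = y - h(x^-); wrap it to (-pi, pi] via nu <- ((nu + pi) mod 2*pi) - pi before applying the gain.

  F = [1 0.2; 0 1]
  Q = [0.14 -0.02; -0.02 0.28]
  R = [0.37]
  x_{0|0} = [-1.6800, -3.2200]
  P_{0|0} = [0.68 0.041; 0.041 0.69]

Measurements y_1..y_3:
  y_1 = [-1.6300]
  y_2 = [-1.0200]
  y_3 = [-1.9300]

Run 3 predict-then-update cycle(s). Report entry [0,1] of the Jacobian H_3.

step 1: x^-=[-2.3240, -3.2200]  P^-=[0.8640 0.1590; 0.1590 0.9700]  H_jac=[0.2042 -0.1474]  S=[0.4175]  K=[0.3664; -0.2646]  nu=[0.5660]  x^+=[-2.1166, -3.3698]  P^+=[0.8079 0.1995; 0.1995 0.9408]
step 2: x^-=[-2.7906, -3.3698]  P^-=[1.0654 0.3676; 0.3676 1.2208]  H_jac=[0.1760 -0.1458]  S=[0.4101]  K=[0.3266; -0.2761]  nu=[1.2424]  x^+=[-2.3847, -3.7129]  P^+=[1.0216 0.4046; 0.4046 1.1895]
step 3: x^-=[-3.1273, -3.7129]  P^-=[1.3710 0.6225; 0.6225 1.4695]  H_jac=[0.1576 -0.1327]  S=[0.4039]  K=[0.3303; -0.2400]  nu=[0.3408]  x^+=[-3.0148, -3.7947]  P^+=[1.3270 0.6545; 0.6545 1.4462]

H_jac[0,1] = -0.1327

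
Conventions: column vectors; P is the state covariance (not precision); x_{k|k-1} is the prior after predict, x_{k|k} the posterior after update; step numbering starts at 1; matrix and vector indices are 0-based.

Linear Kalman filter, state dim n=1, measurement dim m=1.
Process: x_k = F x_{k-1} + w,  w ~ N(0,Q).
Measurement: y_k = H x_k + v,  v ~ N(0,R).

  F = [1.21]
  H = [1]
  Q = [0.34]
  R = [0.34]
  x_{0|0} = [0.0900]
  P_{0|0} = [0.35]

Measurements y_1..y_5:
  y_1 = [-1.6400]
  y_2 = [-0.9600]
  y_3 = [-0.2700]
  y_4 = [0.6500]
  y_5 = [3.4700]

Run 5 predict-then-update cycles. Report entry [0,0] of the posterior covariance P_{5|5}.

P_post[0,0] = 0.2256

step 1: x^-=[0.1089]  P^-=[0.8524]  S=[1.1924]  K=[0.7149]  nu=[-1.7489]  x^+=[-1.1413]  P^+=[0.2431]
step 2: x^-=[-1.3810]  P^-=[0.6959]  S=[1.0359]  K=[0.6718]  nu=[0.4210]  x^+=[-1.0982]  P^+=[0.2284]
step 3: x^-=[-1.3288]  P^-=[0.6744]  S=[1.0144]  K=[0.6648]  nu=[1.0588]  x^+=[-0.6249]  P^+=[0.2260]
step 4: x^-=[-0.7561]  P^-=[0.6709]  S=[1.0109]  K=[0.6637]  nu=[1.4061]  x^+=[0.1771]  P^+=[0.2257]
step 5: x^-=[0.2143]  P^-=[0.6704]  S=[1.0104]  K=[0.6635]  nu=[3.2557]  x^+=[2.3744]  P^+=[0.2256]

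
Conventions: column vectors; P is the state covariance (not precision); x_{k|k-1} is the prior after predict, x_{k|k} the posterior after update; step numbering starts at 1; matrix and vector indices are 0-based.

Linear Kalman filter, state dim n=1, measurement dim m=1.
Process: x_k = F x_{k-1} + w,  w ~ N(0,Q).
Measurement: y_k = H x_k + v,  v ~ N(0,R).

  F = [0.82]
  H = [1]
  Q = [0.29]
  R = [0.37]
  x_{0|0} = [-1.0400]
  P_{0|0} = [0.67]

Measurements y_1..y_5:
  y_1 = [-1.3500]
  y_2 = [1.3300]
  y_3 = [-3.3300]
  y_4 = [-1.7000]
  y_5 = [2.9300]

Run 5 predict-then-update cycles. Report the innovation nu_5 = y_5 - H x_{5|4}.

step 1: x^-=[-0.8528]  P^-=[0.7405]  S=[1.1105]  K=[0.6668]  nu=[-0.4972]  x^+=[-1.1843]  P^+=[0.2467]
step 2: x^-=[-0.9712]  P^-=[0.4559]  S=[0.8259]  K=[0.5520]  nu=[2.3012]  x^+=[0.2991]  P^+=[0.2042]
step 3: x^-=[0.2452]  P^-=[0.4273]  S=[0.7973]  K=[0.5360]  nu=[-3.5752]  x^+=[-1.6709]  P^+=[0.1983]
step 4: x^-=[-1.3701]  P^-=[0.4233]  S=[0.7933]  K=[0.5336]  nu=[-0.3299]  x^+=[-1.5462]  P^+=[0.1974]
step 5: x^-=[-1.2679]  P^-=[0.4228]  S=[0.7928]  K=[0.5333]  nu=[4.1979]  x^+=[0.9708]  P^+=[0.1973]

innov = [4.1979]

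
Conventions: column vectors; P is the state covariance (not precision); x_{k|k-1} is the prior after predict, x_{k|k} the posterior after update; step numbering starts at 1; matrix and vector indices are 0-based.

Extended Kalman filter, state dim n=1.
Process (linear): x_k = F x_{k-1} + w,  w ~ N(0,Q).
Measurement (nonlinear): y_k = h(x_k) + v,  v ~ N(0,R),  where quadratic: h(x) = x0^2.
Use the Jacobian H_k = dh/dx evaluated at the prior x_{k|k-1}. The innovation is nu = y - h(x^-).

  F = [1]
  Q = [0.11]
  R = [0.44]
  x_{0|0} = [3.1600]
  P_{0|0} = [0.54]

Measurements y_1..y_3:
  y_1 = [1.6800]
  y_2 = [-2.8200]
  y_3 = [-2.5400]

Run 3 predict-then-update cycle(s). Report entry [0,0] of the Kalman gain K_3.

K[0,0] = 0.2415

step 1: x^-=[3.1600]  P^-=[0.6500]  H_jac=[6.3200]  S=[26.4026]  K=[0.1556]  nu=[-8.3056]  x^+=[1.8677]  P^+=[0.0108]
step 2: x^-=[1.8677]  P^-=[0.1208]  H_jac=[3.7354]  S=[2.1260]  K=[0.2123]  nu=[-6.3084]  x^+=[0.5284]  P^+=[0.0250]
step 3: x^-=[0.5284]  P^-=[0.1350]  H_jac=[1.0569]  S=[0.5908]  K=[0.2415]  nu=[-2.8192]  x^+=[-0.1524]  P^+=[0.1005]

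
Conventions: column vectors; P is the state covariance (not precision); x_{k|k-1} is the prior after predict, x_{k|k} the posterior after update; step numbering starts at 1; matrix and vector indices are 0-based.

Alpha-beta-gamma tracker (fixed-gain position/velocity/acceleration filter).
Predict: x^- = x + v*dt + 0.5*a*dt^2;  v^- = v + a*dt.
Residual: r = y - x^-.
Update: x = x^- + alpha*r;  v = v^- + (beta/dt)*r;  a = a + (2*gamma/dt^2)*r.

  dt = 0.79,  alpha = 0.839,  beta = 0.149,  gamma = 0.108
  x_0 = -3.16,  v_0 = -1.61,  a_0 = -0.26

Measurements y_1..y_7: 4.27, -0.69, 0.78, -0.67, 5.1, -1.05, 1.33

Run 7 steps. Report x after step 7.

step 1: x_pred=-4.5130  r=8.7830  x^+=2.8559  v^+=-0.1589  a^+=2.7798
step 2: x_pred=3.5979  r=-4.2879  x^+=0.0003  v^+=1.2285  a^+=1.2958
step 3: x_pred=1.3752  r=-0.5952  x^+=0.8758  v^+=2.1399  a^+=1.0898
step 4: x_pred=2.9064  r=-3.5764  x^+=-0.0942  v^+=2.3263  a^+=-0.1480
step 5: x_pred=1.6974  r=3.4026  x^+=4.5522  v^+=2.8511  a^+=1.0297
step 6: x_pred=7.1258  r=-8.1758  x^+=0.2663  v^+=2.1225  a^+=-1.8000
step 7: x_pred=1.3814  r=-0.0514  x^+=1.3383  v^+=0.6908  a^+=-1.8178

x_post = 1.3383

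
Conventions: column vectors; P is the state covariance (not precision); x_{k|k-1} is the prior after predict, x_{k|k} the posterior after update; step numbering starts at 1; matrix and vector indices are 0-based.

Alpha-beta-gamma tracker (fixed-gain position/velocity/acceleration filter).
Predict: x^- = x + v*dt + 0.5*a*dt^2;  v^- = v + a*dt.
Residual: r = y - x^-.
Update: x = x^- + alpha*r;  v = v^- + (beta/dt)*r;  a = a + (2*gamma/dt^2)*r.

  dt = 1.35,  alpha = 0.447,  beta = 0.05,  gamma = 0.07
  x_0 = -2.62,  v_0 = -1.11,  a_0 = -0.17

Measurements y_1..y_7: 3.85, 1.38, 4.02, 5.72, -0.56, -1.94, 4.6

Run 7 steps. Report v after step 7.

v_post = 2.8597

step 1: x_pred=-4.2734  r=8.1234  x^+=-0.6422  v^+=-1.0386  a^+=0.4540
step 2: x_pred=-1.6307  r=3.0107  x^+=-0.2849  v^+=-0.3142  a^+=0.6853
step 3: x_pred=-0.0846  r=4.1046  x^+=1.7502  v^+=0.7630  a^+=1.0006
step 4: x_pred=3.6920  r=2.0280  x^+=4.5985  v^+=2.1889  a^+=1.1564
step 5: x_pred=8.6073  r=-9.1673  x^+=4.5095  v^+=3.4105  a^+=0.4522
step 6: x_pred=9.5257  r=-11.4657  x^+=4.4005  v^+=3.5963  a^+=-0.4286
step 7: x_pred=8.8650  r=-4.2650  x^+=6.9585  v^+=2.8597  a^+=-0.7562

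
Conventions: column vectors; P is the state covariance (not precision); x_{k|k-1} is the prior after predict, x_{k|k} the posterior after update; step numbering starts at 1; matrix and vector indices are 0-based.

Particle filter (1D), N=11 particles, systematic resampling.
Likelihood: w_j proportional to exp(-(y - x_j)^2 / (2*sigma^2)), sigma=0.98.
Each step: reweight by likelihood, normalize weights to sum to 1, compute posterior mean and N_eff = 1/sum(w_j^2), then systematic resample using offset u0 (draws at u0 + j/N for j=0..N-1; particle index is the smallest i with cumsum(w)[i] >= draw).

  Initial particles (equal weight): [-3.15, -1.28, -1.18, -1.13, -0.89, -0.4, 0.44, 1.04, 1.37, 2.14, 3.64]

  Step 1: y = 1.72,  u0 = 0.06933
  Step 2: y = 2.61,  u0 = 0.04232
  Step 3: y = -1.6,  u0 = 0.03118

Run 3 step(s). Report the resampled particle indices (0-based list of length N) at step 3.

step 1: w=[0.0000, 0.0027, 0.0037, 0.0043, 0.0086, 0.0286, 0.1264, 0.2332, 0.2783, 0.2706, 0.0435]  mean=1.3852  Neff=4.4665  idx=[6, 6, 7, 7, 8, 8, 8, 9, 9, 9, 10]
step 2: w=[0.0162, 0.0162, 0.0521, 0.0521, 0.0844, 0.0844, 0.0844, 0.1674, 0.1674, 0.1674, 0.1081]  mean=1.9378  Neff=8.1242  idx=[2, 3, 5, 6, 7, 7, 8, 8, 9, 9, 10]
step 3: w=[0.3427, 0.3427, 0.1307, 0.1307, 0.0089, 0.0089, 0.0089, 0.0089, 0.0089, 0.0089, 0.0000]  mean=1.1849  Neff=3.7108  idx=[0, 0, 0, 0, 1, 1, 1, 1, 2, 3, 3]

resampled_idx = [0, 0, 0, 0, 1, 1, 1, 1, 2, 3, 3]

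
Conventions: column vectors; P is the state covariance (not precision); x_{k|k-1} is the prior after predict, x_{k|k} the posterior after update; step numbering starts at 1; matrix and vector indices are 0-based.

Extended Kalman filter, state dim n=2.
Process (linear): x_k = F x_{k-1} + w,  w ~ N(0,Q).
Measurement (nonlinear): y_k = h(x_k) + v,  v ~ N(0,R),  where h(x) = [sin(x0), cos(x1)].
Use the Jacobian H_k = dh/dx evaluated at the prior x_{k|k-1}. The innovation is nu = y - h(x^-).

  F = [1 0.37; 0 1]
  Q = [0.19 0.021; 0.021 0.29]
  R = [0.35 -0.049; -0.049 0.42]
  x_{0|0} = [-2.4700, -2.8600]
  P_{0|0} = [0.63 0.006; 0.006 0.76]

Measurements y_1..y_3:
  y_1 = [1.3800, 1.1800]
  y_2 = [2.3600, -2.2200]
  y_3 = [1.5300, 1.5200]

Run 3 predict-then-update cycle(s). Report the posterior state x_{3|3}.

step 1: x^-=[-3.5282, -2.8600]  P^-=[0.9285 0.3082; 0.3082 1.0500]  H_jac=[-0.9262 0.0000; 0.0000 0.2779]  S=[1.1465 -0.1283; -0.1283 0.5011]  K=[-0.7525 -0.0218; -0.1892 0.5338]  nu=[1.0030, 2.1406]  x^+=[-4.3296, -1.9070]  P^+=[0.2832 0.0998; 0.0998 0.8402]
step 2: x^-=[-5.0352, -1.9070]  P^-=[0.6621 0.4316; 0.4316 1.1302]  H_jac=[0.3172 0.0000; 0.0000 0.9440]  S=[0.4166 0.0803; 0.0803 1.4272]  K=[0.4540 0.2600; 0.1867 0.7371]  nu=[1.4117, -1.8901]  x^+=[-4.8856, -3.0367]  P^+=[0.4608 0.0921; 0.0921 0.3182]
step 3: x^-=[-6.0092, -3.0367]  P^-=[0.7625 0.2308; 0.2308 0.6082]  H_jac=[0.9627 0.0000; 0.0000 0.1047]  S=[1.0567 -0.0257; -0.0257 0.4267]  K=[0.6971 0.0987; 0.2143 0.1622]  nu=[1.2594, 2.5145]  x^+=[-4.8831, -2.3589]  P^+=[0.2484 0.0696; 0.0696 0.5503]

x_post = [-4.8831, -2.3589]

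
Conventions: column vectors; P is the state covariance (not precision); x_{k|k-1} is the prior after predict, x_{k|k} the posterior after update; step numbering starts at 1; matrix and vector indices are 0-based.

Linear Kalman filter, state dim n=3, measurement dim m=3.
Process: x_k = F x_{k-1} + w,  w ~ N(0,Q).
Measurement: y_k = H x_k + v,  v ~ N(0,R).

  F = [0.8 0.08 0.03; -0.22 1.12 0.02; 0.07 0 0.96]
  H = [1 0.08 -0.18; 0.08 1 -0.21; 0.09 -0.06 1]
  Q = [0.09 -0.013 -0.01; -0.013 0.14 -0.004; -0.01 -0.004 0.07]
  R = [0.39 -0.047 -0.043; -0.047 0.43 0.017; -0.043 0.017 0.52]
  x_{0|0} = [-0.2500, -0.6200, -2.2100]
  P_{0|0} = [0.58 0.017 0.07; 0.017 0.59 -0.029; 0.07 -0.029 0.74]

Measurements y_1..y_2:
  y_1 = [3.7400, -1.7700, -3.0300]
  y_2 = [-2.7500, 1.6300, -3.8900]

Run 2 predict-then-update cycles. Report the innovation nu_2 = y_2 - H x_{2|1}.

innov = [-4.0671, 3.3002, -1.6725]

step 1: x^-=[-0.3159, -0.6836, -2.1391]  P^-=[0.4710 -0.0472 0.0956; -0.0472 0.8982 -0.0433; 0.0956 -0.0433 0.7642]  S=[0.8508 0.0310 -0.0499; 0.0310 1.3723 -0.2360; -0.0499 -0.2360 1.3142]  K=[0.5368 -0.0121 0.1253; 0.0164 0.6654 0.0429; -0.0178 -0.0425 0.5817]  nu=[3.7256, -1.5103, -0.9035]  x^+=[1.5889, -1.6662, -2.6667]  P^+=[0.2115 -0.0409 0.0204; -0.0409 0.3008 0.0547; 0.0204 0.0547 0.3040]
step 2: x^-=[1.0578, -2.2691, -2.4488]  P^-=[0.2235 -0.0569 0.0303; -0.0569 0.5502 0.0499; 0.0303 0.0499 0.3539]  S=[0.6071 -0.0456 -0.0519; -0.0456 0.9661 -0.0412; -0.0519 -0.0412 0.8778]  K=[0.3567 -0.0267 0.0811; 0.0091 0.5560 0.0400; -0.0146 -0.0064 0.4017]  nu=[-4.0671, 3.3002, -1.6725]  x^+=[-0.6166, -0.5382, -3.0822]  P^+=[0.1418 -0.0358 0.0115; -0.0358 0.2523 0.0482; 0.0115 0.0482 0.2113]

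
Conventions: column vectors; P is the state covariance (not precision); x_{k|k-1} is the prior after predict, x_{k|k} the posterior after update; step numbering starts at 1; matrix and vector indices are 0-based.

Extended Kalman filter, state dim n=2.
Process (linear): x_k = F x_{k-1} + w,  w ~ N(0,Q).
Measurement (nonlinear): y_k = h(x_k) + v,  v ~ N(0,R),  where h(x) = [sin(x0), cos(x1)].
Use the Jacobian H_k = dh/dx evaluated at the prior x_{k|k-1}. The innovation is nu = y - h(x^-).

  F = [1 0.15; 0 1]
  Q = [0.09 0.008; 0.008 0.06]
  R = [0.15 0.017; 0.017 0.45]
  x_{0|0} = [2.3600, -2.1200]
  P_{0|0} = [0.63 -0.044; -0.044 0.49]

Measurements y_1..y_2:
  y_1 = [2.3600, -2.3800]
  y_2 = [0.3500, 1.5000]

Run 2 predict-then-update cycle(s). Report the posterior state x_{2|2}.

step 1: x^-=[2.0420, -2.1200]  P^-=[0.7178 0.0375; 0.0375 0.5500]  H_jac=[-0.4540 0.0000; 0.0000 0.8529]  S=[0.2979 0.0025; 0.0025 0.8501]  K=[-1.0941 0.0408; -0.0617 0.5520]  nu=[1.4690, -1.8580]  x^+=[0.3590, -3.2363]  P^+=[0.3600 -0.0003; -0.0003 0.2900]
step 2: x^-=[-0.1265, -3.2363]  P^-=[0.4564 0.0512; 0.0512 0.3500]  H_jac=[0.9920 0.0000; 0.0000 -0.0946]  S=[0.5992 0.0122; 0.0122 0.4531]  K=[0.7563 -0.0310; 0.0863 -0.0754]  nu=[0.4762, 2.4955]  x^+=[0.1562, -3.3833]  P^+=[0.1138 0.0118; 0.0118 0.3431]

x_post = [0.1562, -3.3833]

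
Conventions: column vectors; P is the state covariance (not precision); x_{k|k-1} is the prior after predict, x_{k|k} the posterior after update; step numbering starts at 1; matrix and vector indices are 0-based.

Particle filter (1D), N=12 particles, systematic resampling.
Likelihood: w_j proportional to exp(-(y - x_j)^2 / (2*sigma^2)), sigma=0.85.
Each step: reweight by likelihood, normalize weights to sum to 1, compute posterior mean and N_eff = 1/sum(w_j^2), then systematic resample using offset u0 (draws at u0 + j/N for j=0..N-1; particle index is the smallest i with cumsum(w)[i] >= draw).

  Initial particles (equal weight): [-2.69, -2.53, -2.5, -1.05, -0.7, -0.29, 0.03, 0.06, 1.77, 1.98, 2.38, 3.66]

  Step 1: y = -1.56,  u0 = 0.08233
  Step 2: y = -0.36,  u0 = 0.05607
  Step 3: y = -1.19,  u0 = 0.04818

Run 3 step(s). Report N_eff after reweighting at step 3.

N_eff = 10.6412

step 1: w=[0.1155, 0.1458, 0.1517, 0.2335, 0.1676, 0.0916, 0.0486, 0.0455, 0.0001, 0.0000, 0.0000, 0.0000]  mean=-1.4435  Neff=6.5334  idx=[0, 1, 1, 2, 3, 3, 3, 4, 4, 5, 6, 7]
step 2: w=[0.0034, 0.0055, 0.0055, 0.0061, 0.1038, 0.1038, 0.1038, 0.1332, 0.1332, 0.1438, 0.1299, 0.1278]  mean=-0.5960  Neff=8.2072  idx=[4, 5, 5, 6, 7, 8, 8, 9, 9, 10, 11, 11]
step 3: w=[0.1139, 0.1139, 0.1139, 0.1139, 0.0978, 0.0978, 0.0978, 0.0659, 0.0659, 0.0412, 0.0391, 0.0391]  mean=-0.7158  Neff=10.6412  idx=[0, 1, 1, 2, 3, 4, 4, 5, 6, 7, 9, 11]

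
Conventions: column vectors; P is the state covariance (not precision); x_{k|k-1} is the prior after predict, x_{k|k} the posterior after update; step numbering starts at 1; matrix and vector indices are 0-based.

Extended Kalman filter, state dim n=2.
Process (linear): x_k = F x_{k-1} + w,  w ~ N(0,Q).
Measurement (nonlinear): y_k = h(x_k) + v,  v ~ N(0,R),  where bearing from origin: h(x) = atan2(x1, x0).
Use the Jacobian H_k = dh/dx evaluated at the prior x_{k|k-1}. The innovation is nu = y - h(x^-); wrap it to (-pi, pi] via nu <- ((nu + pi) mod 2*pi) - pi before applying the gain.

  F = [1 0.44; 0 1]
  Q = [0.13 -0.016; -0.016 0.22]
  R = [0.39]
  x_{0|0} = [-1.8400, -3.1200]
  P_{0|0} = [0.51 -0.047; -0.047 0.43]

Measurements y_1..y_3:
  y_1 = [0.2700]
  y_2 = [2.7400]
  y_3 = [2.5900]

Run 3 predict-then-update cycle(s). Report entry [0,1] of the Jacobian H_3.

H_jac[0,1] = -0.1251

step 1: x^-=[-3.2128, -3.1200]  P^-=[0.6819 0.1262; 0.1262 0.6500]  H_jac=[0.1556 -0.1602]  S=[0.4169]  K=[0.2060; -0.2027]  nu=[2.6408]  x^+=[-2.6689, -3.6552]  P^+=[0.6642 0.1436; 0.1436 0.6329]
step 2: x^-=[-4.2772, -3.6552]  P^-=[1.0431 0.4061; 0.4061 0.8529]  H_jac=[0.1155 -0.1351]  S=[0.4068]  K=[0.1612; -0.1680]  nu=[-1.1087]  x^+=[-4.4559, -3.4689]  P^+=[1.0325 0.4171; 0.4171 0.8414]
step 3: x^-=[-5.9823, -3.4689]  P^-=[1.6925 0.7713; 0.7713 1.0614]  H_jac=[0.0725 -0.1251]  S=[0.4015]  K=[0.0655; -0.1913]  nu=[-1.0771]  x^+=[-6.0528, -3.2628]  P^+=[1.6907 0.7763; 0.7763 1.0467]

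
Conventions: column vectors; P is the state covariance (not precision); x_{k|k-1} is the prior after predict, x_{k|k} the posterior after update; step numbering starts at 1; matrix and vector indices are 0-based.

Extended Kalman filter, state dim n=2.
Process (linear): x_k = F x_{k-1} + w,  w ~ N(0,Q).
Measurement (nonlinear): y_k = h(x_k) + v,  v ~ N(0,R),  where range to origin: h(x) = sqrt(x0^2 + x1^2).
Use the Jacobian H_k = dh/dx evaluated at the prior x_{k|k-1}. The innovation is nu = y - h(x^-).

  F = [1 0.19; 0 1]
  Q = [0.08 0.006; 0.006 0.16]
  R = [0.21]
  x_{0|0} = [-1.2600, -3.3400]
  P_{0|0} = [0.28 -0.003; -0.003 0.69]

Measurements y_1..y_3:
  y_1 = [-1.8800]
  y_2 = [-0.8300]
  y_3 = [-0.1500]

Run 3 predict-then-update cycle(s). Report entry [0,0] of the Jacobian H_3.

H_jac[0,0] = 0.4682

step 1: x^-=[-1.8946, -3.3400]  P^-=[0.3838 0.1341; 0.1341 0.8500]  H_jac=[-0.4934 -0.8698]  S=[1.0616]  K=[-0.2882; -0.7588]  nu=[-5.7199]  x^+=[-0.2459, 1.0000]  P^+=[0.2956 -0.0981; -0.0981 0.2388]
step 2: x^-=[-0.0559, 1.0000]  P^-=[0.3469 -0.0467; -0.0467 0.3988]  H_jac=[-0.0558 0.9984]  S=[0.6139]  K=[-0.1075; 0.6529]  nu=[-1.8316]  x^+=[0.1410, -0.1959]  P^+=[0.3398 -0.0036; -0.0036 0.1371]
step 3: x^-=[0.1038, -0.1959]  P^-=[0.4234 0.0284; 0.0284 0.2971]  H_jac=[0.4682 -0.8836]  S=[0.5113]  K=[0.3386; -0.4875]  nu=[-0.3716]  x^+=[-0.0221, -0.0147]  P^+=[0.3648 0.1128; 0.1128 0.1756]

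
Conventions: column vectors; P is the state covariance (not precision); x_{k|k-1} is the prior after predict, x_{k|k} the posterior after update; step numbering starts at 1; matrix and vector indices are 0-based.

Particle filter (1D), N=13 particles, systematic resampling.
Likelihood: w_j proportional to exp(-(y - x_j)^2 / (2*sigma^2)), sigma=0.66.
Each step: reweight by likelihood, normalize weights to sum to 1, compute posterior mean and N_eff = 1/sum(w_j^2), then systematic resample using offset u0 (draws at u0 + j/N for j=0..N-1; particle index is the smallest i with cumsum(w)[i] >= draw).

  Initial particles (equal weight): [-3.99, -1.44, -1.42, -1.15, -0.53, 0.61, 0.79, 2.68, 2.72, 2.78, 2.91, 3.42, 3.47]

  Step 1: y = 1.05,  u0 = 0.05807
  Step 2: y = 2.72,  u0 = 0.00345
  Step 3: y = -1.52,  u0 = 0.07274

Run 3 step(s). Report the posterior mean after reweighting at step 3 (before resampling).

step 1: w=[0.0000, 0.0004, 0.0005, 0.0020, 0.0295, 0.4148, 0.4793, 0.0245, 0.0211, 0.0167, 0.0098, 0.0008, 0.0006]  mean=0.8154  Neff=2.4748  idx=[5, 5, 5, 5, 5, 5, 6, 6, 6, 6, 6, 6, 9]
step 2: w=[0.0054, 0.0054, 0.0054, 0.0054, 0.0054, 0.0054, 0.0125, 0.0125, 0.0125, 0.0125, 0.0125, 0.0125, 0.8928]  mean=2.5607  Neff=1.2529  idx=[0, 9, 12, 12, 12, 12, 12, 12, 12, 12, 12, 12, 12]
step 3: w=[0.7145, 0.2855, 0.0000, 0.0000, 0.0000, 0.0000, 0.0000, 0.0000, 0.0000, 0.0000, 0.0000, 0.0000, 0.0000]  mean=0.6614  Neff=1.6891  idx=[0, 0, 0, 0, 0, 0, 0, 0, 0, 1, 1, 1, 1]

post_mean = 0.6614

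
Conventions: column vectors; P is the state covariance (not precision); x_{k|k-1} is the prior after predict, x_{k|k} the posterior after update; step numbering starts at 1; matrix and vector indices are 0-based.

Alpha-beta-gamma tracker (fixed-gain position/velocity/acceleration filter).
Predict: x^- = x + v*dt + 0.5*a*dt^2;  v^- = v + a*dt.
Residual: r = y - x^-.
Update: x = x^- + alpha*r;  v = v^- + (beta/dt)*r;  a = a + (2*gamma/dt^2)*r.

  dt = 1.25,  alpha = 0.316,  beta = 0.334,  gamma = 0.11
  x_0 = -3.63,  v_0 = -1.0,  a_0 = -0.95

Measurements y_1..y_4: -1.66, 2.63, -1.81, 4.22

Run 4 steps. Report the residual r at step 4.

resid = 3.1801

step 1: x_pred=-5.6222  r=3.9622  x^+=-4.3701  v^+=-1.1288  a^+=-0.3921
step 2: x_pred=-6.0875  r=8.7175  x^+=-3.3328  v^+=0.7104  a^+=0.8353
step 3: x_pred=-1.7922  r=-0.0178  x^+=-1.7979  v^+=1.7497  a^+=0.8328
step 4: x_pred=1.0399  r=3.1801  x^+=2.0448  v^+=3.6404  a^+=1.2806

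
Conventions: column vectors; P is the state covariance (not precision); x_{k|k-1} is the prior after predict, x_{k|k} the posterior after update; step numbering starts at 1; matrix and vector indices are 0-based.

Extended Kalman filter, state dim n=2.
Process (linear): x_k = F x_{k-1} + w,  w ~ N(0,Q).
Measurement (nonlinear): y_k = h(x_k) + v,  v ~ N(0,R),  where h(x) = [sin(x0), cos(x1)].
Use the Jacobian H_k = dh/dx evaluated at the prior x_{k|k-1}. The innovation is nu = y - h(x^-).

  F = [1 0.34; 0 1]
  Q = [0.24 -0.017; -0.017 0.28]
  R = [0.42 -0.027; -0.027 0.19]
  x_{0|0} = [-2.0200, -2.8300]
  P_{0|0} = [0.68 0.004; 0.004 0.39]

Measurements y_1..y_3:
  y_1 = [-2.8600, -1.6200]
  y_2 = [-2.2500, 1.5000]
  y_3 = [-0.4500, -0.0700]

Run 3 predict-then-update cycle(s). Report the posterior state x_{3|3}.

x_post = [-2.9173, -4.5226]

step 1: x^-=[-2.9822, -2.8300]  P^-=[0.9678 0.1196; 0.1196 0.6700]  H_jac=[-0.9873 0.0000; 0.0000 0.3066]  S=[1.3634 -0.0632; -0.0632 0.2530]  K=[-0.7022 -0.0305; -0.0495 0.7996]  nu=[-2.7013, -0.6682]  x^+=[-1.0648, -3.2304]  P^+=[0.2979 0.0429; 0.0429 0.4999]
step 2: x^-=[-2.1632, -3.2304]  P^-=[0.6249 0.1959; 0.1959 0.7799]  H_jac=[-0.5583 0.0000; 0.0000 -0.0887]  S=[0.6148 -0.0173; -0.0173 0.1961]  K=[-0.5714 -0.1390; -0.1883 -0.3693]  nu=[-1.4204, 2.4961]  x^+=[-1.6985, -3.8848]  P^+=[0.4231 0.1238; 0.1238 0.7338]
step 3: x^-=[-3.0194, -3.8848]  P^-=[0.8321 0.3563; 0.3563 1.0138]  H_jac=[-0.9925 0.0000; 0.0000 -0.6767]  S=[1.2397 0.2123; 0.2123 0.6542]  K=[-0.6386 -0.1613; -0.1119 -1.0123]  nu=[-0.3281, 0.6663]  x^+=[-2.9173, -4.5226]  P^+=[0.2658 0.0198; 0.0198 0.2798]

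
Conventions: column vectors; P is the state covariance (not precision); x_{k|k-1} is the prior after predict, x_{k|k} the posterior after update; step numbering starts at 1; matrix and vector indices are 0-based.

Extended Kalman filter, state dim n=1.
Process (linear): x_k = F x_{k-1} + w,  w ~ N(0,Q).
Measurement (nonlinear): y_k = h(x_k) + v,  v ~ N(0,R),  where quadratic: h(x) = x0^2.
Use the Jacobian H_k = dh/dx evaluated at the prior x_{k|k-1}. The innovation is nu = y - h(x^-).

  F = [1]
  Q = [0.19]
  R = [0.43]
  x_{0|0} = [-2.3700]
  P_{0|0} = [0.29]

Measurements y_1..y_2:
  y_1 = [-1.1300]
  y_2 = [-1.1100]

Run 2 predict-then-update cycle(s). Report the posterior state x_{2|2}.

x_post = [-0.3047]

step 1: x^-=[-2.3700]  P^-=[0.4800]  H_jac=[-4.7400]  S=[11.2144]  K=[-0.2029]  nu=[-6.7469]  x^+=[-1.0012]  P^+=[0.0184]
step 2: x^-=[-1.0012]  P^-=[0.2084]  H_jac=[-2.0024]  S=[1.2656]  K=[-0.3297]  nu=[-2.1124]  x^+=[-0.3047]  P^+=[0.0708]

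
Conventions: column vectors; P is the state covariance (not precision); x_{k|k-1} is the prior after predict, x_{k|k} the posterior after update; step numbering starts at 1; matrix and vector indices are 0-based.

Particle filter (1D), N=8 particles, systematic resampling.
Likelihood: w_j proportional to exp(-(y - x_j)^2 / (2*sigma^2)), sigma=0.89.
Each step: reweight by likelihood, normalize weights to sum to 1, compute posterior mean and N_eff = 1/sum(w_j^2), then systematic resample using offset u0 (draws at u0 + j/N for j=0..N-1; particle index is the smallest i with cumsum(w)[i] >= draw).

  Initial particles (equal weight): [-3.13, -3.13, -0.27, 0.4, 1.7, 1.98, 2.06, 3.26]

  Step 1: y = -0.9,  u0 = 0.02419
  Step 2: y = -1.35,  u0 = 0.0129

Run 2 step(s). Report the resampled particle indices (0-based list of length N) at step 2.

step 1: w=[0.0352, 0.0352, 0.6316, 0.2792, 0.0114, 0.0043, 0.0032, 0.0000]  mean=-0.2443  Neff=2.0857  idx=[0, 2, 2, 2, 2, 2, 3, 3]
step 2: w=[0.0480, 0.1699, 0.1699, 0.1699, 0.1699, 0.1699, 0.0513, 0.0513]  mean=-0.3385  Neff=6.5854  idx=[0, 1, 2, 3, 3, 4, 5, 5]

resampled_idx = [0, 1, 2, 3, 3, 4, 5, 5]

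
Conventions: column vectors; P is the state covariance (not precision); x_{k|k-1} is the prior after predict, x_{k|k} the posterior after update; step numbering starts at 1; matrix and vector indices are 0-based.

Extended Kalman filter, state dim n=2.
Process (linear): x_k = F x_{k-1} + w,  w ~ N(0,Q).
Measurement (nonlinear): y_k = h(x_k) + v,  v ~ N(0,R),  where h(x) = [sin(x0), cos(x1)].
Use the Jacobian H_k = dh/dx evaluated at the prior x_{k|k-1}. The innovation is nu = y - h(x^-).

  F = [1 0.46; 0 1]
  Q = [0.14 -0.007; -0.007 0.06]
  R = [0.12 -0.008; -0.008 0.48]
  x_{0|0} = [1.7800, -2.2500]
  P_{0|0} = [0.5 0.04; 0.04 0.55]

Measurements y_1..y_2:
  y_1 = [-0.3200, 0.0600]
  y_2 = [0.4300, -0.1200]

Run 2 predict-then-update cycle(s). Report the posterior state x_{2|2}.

step 1: x^-=[0.7450, -2.2500]  P^-=[0.7932 0.2860; 0.2860 0.6100]  H_jac=[0.7351 0.0000; 0.0000 0.7781]  S=[0.5486 0.1556; 0.1556 0.8493]  K=[1.0427 0.0710; 0.2371 0.5154]  nu=[-0.9980, 0.6882]  x^+=[-0.2467, -2.1319]  P^+=[0.1694 0.0331; 0.0331 0.3155]
step 2: x^-=[-1.2274, -2.1319]  P^-=[0.4066 0.1712; 0.1712 0.3755]  H_jac=[0.3367 0.0000; 0.0000 0.8467]  S=[0.1661 0.0408; 0.0408 0.7492]  K=[0.7873 0.1506; 0.2461 0.4110]  nu=[1.3716, 0.4121]  x^+=[-0.0854, -1.6249]  P^+=[0.2770 0.0779; 0.0779 0.2307]

x_post = [-0.0854, -1.6249]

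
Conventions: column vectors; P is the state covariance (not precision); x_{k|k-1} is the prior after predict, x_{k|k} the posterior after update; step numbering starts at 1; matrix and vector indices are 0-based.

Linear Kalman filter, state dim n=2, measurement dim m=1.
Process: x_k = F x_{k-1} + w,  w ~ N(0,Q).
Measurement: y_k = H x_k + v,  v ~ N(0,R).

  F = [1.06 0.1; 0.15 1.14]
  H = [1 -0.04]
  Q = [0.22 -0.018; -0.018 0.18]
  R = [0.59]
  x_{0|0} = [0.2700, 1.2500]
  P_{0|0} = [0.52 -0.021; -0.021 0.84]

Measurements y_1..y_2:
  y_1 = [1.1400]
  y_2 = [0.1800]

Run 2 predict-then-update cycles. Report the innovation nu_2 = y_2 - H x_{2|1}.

step 1: x^-=[0.4112, 1.4655]  P^-=[0.8082 0.1347; 0.1347 1.2762]  S=[1.3895]  K=[0.5778; 0.0602]  nu=[0.7874]  x^+=[0.8662, 1.5129]  P^+=[0.3444 0.0864; 0.0864 1.2711]
step 2: x^-=[1.0694, 1.8547]  P^-=[0.6379 0.2873; 0.2873 1.8693]  S=[1.2079]  K=[0.5186; 0.1760]  nu=[-0.8152]  x^+=[0.6466, 1.7112]  P^+=[0.3131 0.1771; 0.1771 1.8319]

innov = [-0.8152]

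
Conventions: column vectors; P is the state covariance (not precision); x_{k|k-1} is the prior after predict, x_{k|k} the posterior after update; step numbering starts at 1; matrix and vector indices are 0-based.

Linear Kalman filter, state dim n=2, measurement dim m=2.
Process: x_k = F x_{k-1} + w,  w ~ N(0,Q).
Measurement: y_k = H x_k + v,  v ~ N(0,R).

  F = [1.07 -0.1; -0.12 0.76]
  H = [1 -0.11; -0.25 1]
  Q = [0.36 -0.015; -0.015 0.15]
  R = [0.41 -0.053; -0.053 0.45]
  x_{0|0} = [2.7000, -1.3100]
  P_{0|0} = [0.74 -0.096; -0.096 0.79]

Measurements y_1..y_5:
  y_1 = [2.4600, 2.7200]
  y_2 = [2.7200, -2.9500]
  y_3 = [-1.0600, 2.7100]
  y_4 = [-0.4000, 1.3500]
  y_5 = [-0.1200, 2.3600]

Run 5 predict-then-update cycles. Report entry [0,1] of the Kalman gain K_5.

step 1: x^-=[3.0200, -1.3196]  P^-=[1.2357 -0.2493; -0.2493 0.6345]  S=[1.7082 -0.6878; -0.6878 1.2863]  K=[0.7197 -0.0491; 0.0399 0.5630]  nu=[-0.7052, 4.7946]  x^+=[2.2770, 1.3518]  P^+=[0.2993 0.0146; 0.0146 0.2549]
step 2: x^-=[2.3012, 0.7541]  P^-=[0.7021 -0.0608; -0.0608 0.2989]  S=[1.1290 -0.3238; -0.3238 0.8231]  K=[0.6148 -0.0452; 0.0299 0.3933]  nu=[0.5017, -3.1288]  x^+=[2.7511, -0.4615]  P^+=[0.2557 0.0110; 0.0110 0.1782]
step 3: x^-=[2.9898, -0.6808]  P^-=[0.6521 -0.0523; -0.0523 0.2546]  S=[1.0767 -0.2978; -0.2978 0.7715]  K=[0.5976 -0.0484; 0.0239 0.3562]  nu=[-4.1247, 4.1383]  x^+=[0.3243, 0.6944]  P^+=[0.2485 0.0087; 0.0087 0.1612]
step 4: x^-=[0.2776, 0.4888]  P^-=[0.6443 -0.0520; -0.0520 0.2451]  S=[1.0687 -0.2945; -0.2945 0.7614]  K=[0.5945 -0.0500; 0.0218 0.3474]  nu=[-0.6238, 0.9306]  x^+=[-0.1397, 0.7985]  P^+=[0.2472 0.0078; 0.0078 0.1571]
step 5: x^-=[-0.2294, 0.6236]  P^-=[0.6430 -0.0522; -0.0522 0.2429]  S=[1.0674 -0.2941; -0.2941 0.7592]  K=[0.5938 -0.0505; 0.0212 0.3454]  nu=[0.1780, 1.6790]  x^+=[-0.2084, 1.2073]  P^+=[0.2470 0.0076; 0.0076 0.1562]

K[0,1] = -0.0505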